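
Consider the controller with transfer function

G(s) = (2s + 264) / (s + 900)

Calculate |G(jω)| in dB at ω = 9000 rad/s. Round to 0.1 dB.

Substitute s = j9000:
Numerator: 2(j9000) + 264 = 264 + j18000
Denominator: (j9000) + 900 = 900 + j9000
|N| = √(264² + 18000²) ≈ 18002, ∠N ≈ 89.16°
|D| = √(900² + 9000²) ≈ 9044.9, ∠D ≈ 84.29°
|G| = 18002 / 9044.9 ≈ 1.9903
Gain = 20 log₁₀(1.9903) ≈ 5.98 dB

6.0 dB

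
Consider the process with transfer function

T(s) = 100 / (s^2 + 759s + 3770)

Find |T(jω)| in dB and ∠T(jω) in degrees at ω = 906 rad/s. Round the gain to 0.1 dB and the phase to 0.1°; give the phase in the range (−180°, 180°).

-80.6 dB, -139.9°

Substitute s = j906:
Numerator: 100 = 100 + j0
Denominator: (j906)^2 + 759(j906) + 3770 = -817066 + j687654
|N| = √(100² + 0²) ≈ 100, ∠N ≈ 0.00°
|D| = √(817066² + 687654²) ≈ 1.0679e+06, ∠D ≈ 139.92°
|T| = 100 / 1.0679e+06 ≈ 9.3642e-05
Gain = 20 log₁₀(9.3642e-05) ≈ -80.57 dB
∠T = 0.00° − 139.92° = -139.92°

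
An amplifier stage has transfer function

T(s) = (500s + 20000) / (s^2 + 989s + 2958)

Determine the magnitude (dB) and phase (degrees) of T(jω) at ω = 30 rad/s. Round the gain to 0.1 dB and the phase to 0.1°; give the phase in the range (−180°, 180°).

Substitute s = j30:
Numerator: 500(j30) + 20000 = 20000 + j15000
Denominator: (j30)^2 + 989(j30) + 2958 = 2058 + j29670
|N| = √(20000² + 15000²) ≈ 25000, ∠N ≈ 36.87°
|D| = √(2058² + 29670²) ≈ 29741, ∠D ≈ 86.03°
|T| = 25000 / 29741 ≈ 0.84059
Gain = 20 log₁₀(0.84059) ≈ -1.51 dB
∠T = 36.87° − 86.03° = -49.16°

-1.5 dB, -49.2°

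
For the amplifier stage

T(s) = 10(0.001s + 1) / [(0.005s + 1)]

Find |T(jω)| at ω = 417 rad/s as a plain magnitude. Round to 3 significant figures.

4.69

At ω = 417 rad/s:
zero (1 + j417·0.001) = 1 + j0.417 → |·| ≈ 1.0835, ∠ ≈ 22.64°
pole (1 + j417·0.005) = 1 + j2.085 → |·| ≈ 2.3124, ∠ ≈ 64.38°
|T| = 10 · 1.0835 / (2.3124) ≈ 4.6856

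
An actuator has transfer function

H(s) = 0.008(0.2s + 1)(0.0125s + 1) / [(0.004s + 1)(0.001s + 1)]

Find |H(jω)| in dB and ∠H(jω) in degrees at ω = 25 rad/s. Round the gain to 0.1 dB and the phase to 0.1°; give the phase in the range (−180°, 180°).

At ω = 25 rad/s:
zero (1 + j25·0.2) = 1 + j5 → |·| ≈ 5.099, ∠ ≈ 78.69°
zero (1 + j25·0.0125) = 1 + j0.3125 → |·| ≈ 1.0477, ∠ ≈ 17.35°
pole (1 + j25·0.004) = 1 + j0.1 → |·| ≈ 1.005, ∠ ≈ 5.71°
pole (1 + j25·0.001) = 1 + j0.025 → |·| ≈ 1.0003, ∠ ≈ 1.43°
|H| = 0.008 · 5.099 · 1.0477 / (1.005 · 1.0003) ≈ 0.042512
Gain = 20 log₁₀(0.042512) ≈ -27.43 dB
∠H = (78.69° + 17.35°) − (5.71° + 1.43°) = 88.90°

-27.4 dB, 88.9°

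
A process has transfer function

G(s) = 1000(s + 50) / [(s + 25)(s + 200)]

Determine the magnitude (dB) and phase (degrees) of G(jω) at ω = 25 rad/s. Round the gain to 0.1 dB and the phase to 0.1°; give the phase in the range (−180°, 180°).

17.9 dB, -25.6°

At s = jω = j25:
zero (s+50): 50 + j25 → |·| = √(50²+25²) = √3125 ≈ 55.902, ∠ = arctan(25/50) ≈ 26.57°
pole (s+25): 25 + j25 → |·| = √(25²+25²) = √1250 ≈ 35.355, ∠ = arctan(25/25) ≈ 45.00°
pole (s+200): 200 + j25 → |·| = √(200²+25²) = √40625 ≈ 201.56, ∠ = arctan(25/200) ≈ 7.13°
|G| = 1000 · 55.902 / 7126.2 ≈ 7.8446
Gain = 20 log₁₀(7.8446) ≈ 17.89 dB
∠G = 26.57° − 52.13° = -25.56°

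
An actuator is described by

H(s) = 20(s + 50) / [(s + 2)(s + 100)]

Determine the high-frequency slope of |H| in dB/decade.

Each pole contributes −20 dB/decade at high frequency; each zero contributes +20 dB/decade.
Net: 1 zero(s) − 2 pole(s) → -20 dB/decade.

-20 dB/decade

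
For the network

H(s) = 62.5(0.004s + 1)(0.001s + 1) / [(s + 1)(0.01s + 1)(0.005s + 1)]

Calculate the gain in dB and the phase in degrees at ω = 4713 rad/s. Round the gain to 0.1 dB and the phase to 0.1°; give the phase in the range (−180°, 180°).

-59.3 dB, -101.4°

At ω = 4713 rad/s:
zero (1 + j4713·0.004) = 1 + j18.852 → |·| ≈ 18.879, ∠ ≈ 86.96°
zero (1 + j4713·0.001) = 1 + j4.713 → |·| ≈ 4.8179, ∠ ≈ 78.02°
pole (1 + j4713·1) = 1 + j4713 → |·| ≈ 4713, ∠ ≈ 89.99°
pole (1 + j4713·0.01) = 1 + j47.13 → |·| ≈ 47.141, ∠ ≈ 88.78°
pole (1 + j4713·0.005) = 1 + j23.565 → |·| ≈ 23.586, ∠ ≈ 87.57°
|H| = 62.5 · 18.879 · 4.8179 / (4713 · 47.141 · 23.586) ≈ 0.0010848
Gain = 20 log₁₀(0.0010848) ≈ -59.29 dB
∠H = (86.96° + 78.02°) − (89.99° + 88.78° + 87.57°) = -101.36°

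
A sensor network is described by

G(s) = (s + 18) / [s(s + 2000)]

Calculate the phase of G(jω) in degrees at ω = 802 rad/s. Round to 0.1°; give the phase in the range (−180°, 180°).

-23.1°

At s = jω = j802:
zero (s+18): 18 + j802 → |·| = √(18²+802²) = √643528 ≈ 802.2, ∠ = arctan(802/18) ≈ 88.71°
pole (s+2000): 2000 + j802 → |·| = √(2000²+802²) = √4643204 ≈ 2154.8, ∠ = arctan(802/2000) ≈ 21.85°
pole at origin: |s| = 802, ∠ = 90.00° (in denominator)
∠G = 88.71° − 111.85° = -23.14°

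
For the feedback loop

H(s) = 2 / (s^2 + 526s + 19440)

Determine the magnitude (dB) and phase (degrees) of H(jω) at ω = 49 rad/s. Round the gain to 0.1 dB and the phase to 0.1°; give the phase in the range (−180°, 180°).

-83.8 dB, -56.5°

Substitute s = j49:
Numerator: 2 = 2 + j0
Denominator: (j49)^2 + 526(j49) + 19440 = 17039 + j25774
|N| = √(2² + 0²) ≈ 2, ∠N ≈ 0.00°
|D| = √(17039² + 25774²) ≈ 30897, ∠D ≈ 56.53°
|H| = 2 / 30897 ≈ 6.4731e-05
Gain = 20 log₁₀(6.4731e-05) ≈ -83.78 dB
∠H = 0.00° − 56.53° = -56.53°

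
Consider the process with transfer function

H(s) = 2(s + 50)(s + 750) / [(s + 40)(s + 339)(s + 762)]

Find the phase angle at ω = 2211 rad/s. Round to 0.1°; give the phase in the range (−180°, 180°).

-81.3°

At s = jω = j2211:
zero (s+50): 50 + j2211 → |·| = √(50²+2211²) = √4891021 ≈ 2211.6, ∠ = arctan(2211/50) ≈ 88.70°
zero (s+750): 750 + j2211 → |·| = √(750²+2211²) = √5451021 ≈ 2334.7, ∠ = arctan(2211/750) ≈ 71.26°
pole (s+40): 40 + j2211 → |·| = √(40²+2211²) = √4890121 ≈ 2211.4, ∠ = arctan(2211/40) ≈ 88.96°
pole (s+339): 339 + j2211 → |·| = √(339²+2211²) = √5003442 ≈ 2236.8, ∠ = arctan(2211/339) ≈ 81.28°
pole (s+762): 762 + j2211 → |·| = √(762²+2211²) = √5469165 ≈ 2338.6, ∠ = arctan(2211/762) ≈ 70.98°
∠H = 159.96° − 241.22° = -81.26°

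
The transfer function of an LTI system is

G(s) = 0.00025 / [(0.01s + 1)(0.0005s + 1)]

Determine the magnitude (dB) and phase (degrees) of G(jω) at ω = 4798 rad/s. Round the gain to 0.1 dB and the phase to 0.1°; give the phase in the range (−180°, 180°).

-114.0 dB, -156.2°

At ω = 4798 rad/s:
pole (1 + j4798·0.01) = 1 + j47.98 → |·| ≈ 47.99, ∠ ≈ 88.81°
pole (1 + j4798·0.0005) = 1 + j2.399 → |·| ≈ 2.5991, ∠ ≈ 67.37°
|G| = 0.00025 · 1 / (47.99 · 2.5991) ≈ 2.0043e-06
Gain = 20 log₁₀(2.0043e-06) ≈ -113.96 dB
∠G = (0°) − (88.81° + 67.37°) = -156.18°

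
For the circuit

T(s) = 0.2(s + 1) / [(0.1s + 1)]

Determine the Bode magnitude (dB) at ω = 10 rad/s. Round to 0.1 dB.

3.1 dB

At ω = 10 rad/s:
zero (1 + j10·1) = 1 + j10 → |·| ≈ 10.05, ∠ ≈ 84.29°
pole (1 + j10·0.1) = 1 + j1 → |·| ≈ 1.4142, ∠ ≈ 45.00°
|T| = 0.2 · 10.05 / (1.4142) ≈ 1.4213
Gain = 20 log₁₀(1.4213) ≈ 3.05 dB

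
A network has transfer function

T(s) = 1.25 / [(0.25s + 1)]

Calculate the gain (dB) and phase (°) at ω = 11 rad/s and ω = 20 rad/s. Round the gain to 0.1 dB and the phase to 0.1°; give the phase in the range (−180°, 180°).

ω = 11: -7.4 dB, -70.0°; ω = 20: -12.2 dB, -78.7°

At ω = 11 rad/s:
pole (1 + j11·0.25) = 1 + j2.75 → |·| ≈ 2.9262, ∠ ≈ 70.02°
|T| = 1.25 · 1 / (2.9262) ≈ 0.42718
Gain = 20 log₁₀(0.42718) ≈ -7.39 dB
∠T = (0°) − (70.02°) = -70.02°

At ω = 20 rad/s:
pole (1 + j20·0.25) = 1 + j5 → |·| ≈ 5.099, ∠ ≈ 78.69°
|T| = 1.25 · 1 / (5.099) ≈ 0.24515
Gain = 20 log₁₀(0.24515) ≈ -12.21 dB
∠T = (0°) − (78.69°) = -78.69°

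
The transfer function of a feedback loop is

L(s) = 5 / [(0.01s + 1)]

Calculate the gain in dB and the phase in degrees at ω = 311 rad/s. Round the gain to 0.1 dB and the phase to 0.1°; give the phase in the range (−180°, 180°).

At ω = 311 rad/s:
pole (1 + j311·0.01) = 1 + j3.11 → |·| ≈ 3.2668, ∠ ≈ 72.18°
|L| = 5 · 1 / (3.2668) ≈ 1.5305
Gain = 20 log₁₀(1.5305) ≈ 3.70 dB
∠L = (0°) − (72.18°) = -72.18°

3.7 dB, -72.2°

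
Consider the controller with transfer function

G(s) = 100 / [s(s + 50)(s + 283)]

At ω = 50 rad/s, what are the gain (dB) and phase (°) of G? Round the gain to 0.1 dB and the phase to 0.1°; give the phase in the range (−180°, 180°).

-80.1 dB, -145.0°

At s = jω = j50:
pole (s+50): 50 + j50 → |·| = √(50²+50²) = √5000 ≈ 70.711, ∠ = arctan(50/50) ≈ 45.00°
pole (s+283): 283 + j50 → |·| = √(283²+50²) = √82589 ≈ 287.38, ∠ = arctan(50/283) ≈ 10.02°
pole at origin: |s| = 50, ∠ = 90.00° (in denominator)
|G| = 100 / 1.016e+06 ≈ 9.8425e-05
Gain = 20 log₁₀(9.8425e-05) ≈ -80.14 dB
∠G = 0.00° − 145.02° = -145.02°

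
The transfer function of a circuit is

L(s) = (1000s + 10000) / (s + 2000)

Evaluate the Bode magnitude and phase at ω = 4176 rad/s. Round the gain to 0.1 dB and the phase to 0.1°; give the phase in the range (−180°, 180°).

59.1 dB, 25.5°

Substitute s = j4176:
Numerator: 1000(j4176) + 10000 = 10000 + j4176000
Denominator: (j4176) + 2000 = 2000 + j4176
|N| = √(10000² + 4176000²) ≈ 4.176e+06, ∠N ≈ 89.86°
|D| = √(2000² + 4176²) ≈ 4630.2, ∠D ≈ 64.41°
|L| = 4.176e+06 / 4630.2 ≈ 901.9
Gain = 20 log₁₀(901.9) ≈ 59.10 dB
∠L = 89.86° − 64.41° = 25.45°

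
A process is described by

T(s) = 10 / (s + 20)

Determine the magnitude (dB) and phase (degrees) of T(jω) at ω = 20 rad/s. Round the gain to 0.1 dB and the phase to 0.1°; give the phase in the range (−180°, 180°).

Substitute s = j20:
Numerator: 10 = 10 + j0
Denominator: (j20) + 20 = 20 + j20
|N| = √(10² + 0²) ≈ 10, ∠N ≈ 0.00°
|D| = √(20² + 20²) ≈ 28.284, ∠D ≈ 45.00°
|T| = 10 / 28.284 ≈ 0.35356
Gain = 20 log₁₀(0.35356) ≈ -9.03 dB
∠T = 0.00° − 45.00° = -45.00°

-9.0 dB, -45.0°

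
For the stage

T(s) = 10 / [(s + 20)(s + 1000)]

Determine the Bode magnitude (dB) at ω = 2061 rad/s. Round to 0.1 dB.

At s = jω = j2061:
pole (s+20): 20 + j2061 → |·| = √(20²+2061²) = √4248121 ≈ 2061.1, ∠ = arctan(2061/20) ≈ 89.44°
pole (s+1000): 1000 + j2061 → |·| = √(1000²+2061²) = √5247721 ≈ 2290.8, ∠ = arctan(2061/1000) ≈ 64.12°
|T| = 10 / 4.7216e+06 ≈ 2.1179e-06
Gain = 20 log₁₀(2.1179e-06) ≈ -113.48 dB

-113.5 dB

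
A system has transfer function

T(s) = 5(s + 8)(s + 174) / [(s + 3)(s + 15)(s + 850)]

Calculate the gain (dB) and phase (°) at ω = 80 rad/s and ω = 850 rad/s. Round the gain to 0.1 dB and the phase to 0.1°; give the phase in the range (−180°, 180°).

ω = 80: -37.2 dB, -63.6°; ω = 850: -47.4 dB, -55.9°

At s = jω = j80:
zero (s+8): 8 + j80 → |·| = √(8²+80²) = √6464 ≈ 80.399, ∠ = arctan(80/8) ≈ 84.29°
zero (s+174): 174 + j80 → |·| = √(174²+80²) = √36676 ≈ 191.51, ∠ = arctan(80/174) ≈ 24.69°
pole (s+3): 3 + j80 → |·| = √(3²+80²) = √6409 ≈ 80.056, ∠ = arctan(80/3) ≈ 87.85°
pole (s+15): 15 + j80 → |·| = √(15²+80²) = √6625 ≈ 81.394, ∠ = arctan(80/15) ≈ 79.38°
pole (s+850): 850 + j80 → |·| = √(850²+80²) = √728900 ≈ 853.76, ∠ = arctan(80/850) ≈ 5.38°
|T| = 5 · 15397 / 5.5632e+06 ≈ 0.013838
Gain = 20 log₁₀(0.013838) ≈ -37.18 dB
∠T = 108.98° − 172.61° = -63.63°

At s = jω = j850:
zero (s+8): 8 + j850 → |·| = √(8²+850²) = √722564 ≈ 850.04, ∠ = arctan(850/8) ≈ 89.46°
zero (s+174): 174 + j850 → |·| = √(174²+850²) = √752776 ≈ 867.63, ∠ = arctan(850/174) ≈ 78.43°
pole (s+3): 3 + j850 → |·| = √(3²+850²) = √722509 ≈ 850.01, ∠ = arctan(850/3) ≈ 89.80°
pole (s+15): 15 + j850 → |·| = √(15²+850²) = √722725 ≈ 850.13, ∠ = arctan(850/15) ≈ 88.99°
pole (s+850): 850 + j850 → |·| = √(850²+850²) = √1445000 ≈ 1202.1, ∠ = arctan(850/850) ≈ 45.00°
|T| = 5 · 7.3752e+05 / 8.6866e+08 ≈ 0.0042452
Gain = 20 log₁₀(0.0042452) ≈ -47.44 dB
∠T = 167.89° − 223.79° = -55.90°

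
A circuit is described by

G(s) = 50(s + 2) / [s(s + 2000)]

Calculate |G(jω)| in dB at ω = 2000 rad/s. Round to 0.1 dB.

At s = jω = j2000:
zero (s+2): 2 + j2000 → |·| = √(2²+2000²) = √4000004 ≈ 2000, ∠ = arctan(2000/2) ≈ 89.94°
pole (s+2000): 2000 + j2000 → |·| = √(2000²+2000²) = √8000000 ≈ 2828.4, ∠ = arctan(2000/2000) ≈ 45.00°
pole at origin: |s| = 2000, ∠ = 90.00° (in denominator)
|G| = 50 · 2000 / 5.6568e+06 ≈ 0.017678
Gain = 20 log₁₀(0.017678) ≈ -35.05 dB

-35.1 dB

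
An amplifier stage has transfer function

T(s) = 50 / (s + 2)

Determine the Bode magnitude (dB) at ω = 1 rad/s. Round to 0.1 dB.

Substitute s = j1:
Numerator: 50 = 50 + j0
Denominator: (j1) + 2 = 2 + j1
|N| = √(50² + 0²) ≈ 50, ∠N ≈ 0.00°
|D| = √(2² + 1²) ≈ 2.2361, ∠D ≈ 26.57°
|T| = 50 / 2.2361 ≈ 22.36
Gain = 20 log₁₀(22.36) ≈ 26.99 dB

27.0 dB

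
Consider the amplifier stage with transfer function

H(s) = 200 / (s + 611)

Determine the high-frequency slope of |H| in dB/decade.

-20 dB/decade

Each pole contributes −20 dB/decade at high frequency; each zero contributes +20 dB/decade.
Net: 0 zero(s) − 1 pole(s) → -20 dB/decade.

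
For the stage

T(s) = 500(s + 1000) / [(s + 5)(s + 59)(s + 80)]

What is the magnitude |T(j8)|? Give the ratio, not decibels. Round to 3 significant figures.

11.1

At s = jω = j8:
zero (s+1000): 1000 + j8 → |·| = √(1000²+8²) = √1000064 ≈ 1000, ∠ = arctan(8/1000) ≈ 0.46°
pole (s+5): 5 + j8 → |·| = √(5²+8²) = √89 ≈ 9.434, ∠ = arctan(8/5) ≈ 57.99°
pole (s+59): 59 + j8 → |·| = √(59²+8²) = √3545 ≈ 59.54, ∠ = arctan(8/59) ≈ 7.72°
pole (s+80): 80 + j8 → |·| = √(80²+8²) = √6464 ≈ 80.399, ∠ = arctan(8/80) ≈ 5.71°
|T| = 500 · 1000 / 45160 ≈ 11.072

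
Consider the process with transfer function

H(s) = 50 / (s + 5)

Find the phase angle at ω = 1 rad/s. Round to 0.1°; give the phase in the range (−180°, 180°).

-11.3°

Substitute s = j1:
Numerator: 50 = 50 + j0
Denominator: (j1) + 5 = 5 + j1
|N| = √(50² + 0²) ≈ 50, ∠N ≈ 0.00°
|D| = √(5² + 1²) ≈ 5.099, ∠D ≈ 11.31°
∠H = 0.00° − 11.31° = -11.31°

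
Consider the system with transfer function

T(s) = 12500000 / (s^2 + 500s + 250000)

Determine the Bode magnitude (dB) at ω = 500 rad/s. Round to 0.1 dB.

34.0 dB

At s = jω = j500:
quadratic: (j500)² + 500·j500 + 250000 = 0 + j250000 → |·| ≈ 2.5e+05, ∠ ≈ 90.00°
|T| = 12500000 / 2.5e+05 ≈ 50
Gain = 20 log₁₀(50) ≈ 33.98 dB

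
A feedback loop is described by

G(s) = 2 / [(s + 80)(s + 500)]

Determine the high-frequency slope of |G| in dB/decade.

-40 dB/decade

Each pole contributes −20 dB/decade at high frequency; each zero contributes +20 dB/decade.
Net: 0 zero(s) − 2 pole(s) → -40 dB/decade.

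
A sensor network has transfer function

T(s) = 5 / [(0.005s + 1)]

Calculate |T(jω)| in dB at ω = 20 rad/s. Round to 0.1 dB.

At ω = 20 rad/s:
pole (1 + j20·0.005) = 1 + j0.1 → |·| ≈ 1.005, ∠ ≈ 5.71°
|T| = 5 · 1 / (1.005) ≈ 4.9751
Gain = 20 log₁₀(4.9751) ≈ 13.94 dB

13.9 dB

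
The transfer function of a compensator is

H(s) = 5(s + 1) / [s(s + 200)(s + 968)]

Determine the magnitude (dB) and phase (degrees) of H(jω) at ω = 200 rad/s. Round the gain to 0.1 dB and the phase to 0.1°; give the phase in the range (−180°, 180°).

-95.0 dB, -57.0°

At s = jω = j200:
zero (s+1): 1 + j200 → |·| = √(1²+200²) = √40001 ≈ 200, ∠ = arctan(200/1) ≈ 89.71°
pole (s+200): 200 + j200 → |·| = √(200²+200²) = √80000 ≈ 282.84, ∠ = arctan(200/200) ≈ 45.00°
pole (s+968): 968 + j200 → |·| = √(968²+200²) = √977024 ≈ 988.45, ∠ = arctan(200/968) ≈ 11.67°
pole at origin: |s| = 200, ∠ = 90.00° (in denominator)
|H| = 5 · 200 / 5.5915e+07 ≈ 1.7884e-05
Gain = 20 log₁₀(1.7884e-05) ≈ -94.95 dB
∠H = 89.71° − 146.67° = -56.96°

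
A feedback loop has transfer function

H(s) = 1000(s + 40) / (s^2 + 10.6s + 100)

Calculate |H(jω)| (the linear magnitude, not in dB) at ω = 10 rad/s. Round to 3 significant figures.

389

At s = jω = j10:
zero (s+40): 40 + j10 → |·| = √(40²+10²) = √1700 ≈ 41.231, ∠ = arctan(10/40) ≈ 14.04°
quadratic: (j10)² + 10.6·j10 + 100 = 0 + j106 → |·| ≈ 106, ∠ ≈ 90.00°
|H| = 1000 · 41.231 / 106 ≈ 388.97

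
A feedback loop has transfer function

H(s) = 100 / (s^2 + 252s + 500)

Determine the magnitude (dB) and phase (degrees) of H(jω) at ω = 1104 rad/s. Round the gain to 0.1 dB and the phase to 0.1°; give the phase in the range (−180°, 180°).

-81.9 dB, -167.1°

Substitute s = j1104:
Numerator: 100 = 100 + j0
Denominator: (j1104)^2 + 252(j1104) + 500 = -1218316 + j278208
|N| = √(100² + 0²) ≈ 100, ∠N ≈ 0.00°
|D| = √(1218316² + 278208²) ≈ 1.2497e+06, ∠D ≈ 167.14°
|H| = 100 / 1.2497e+06 ≈ 8.0019e-05
Gain = 20 log₁₀(8.0019e-05) ≈ -81.94 dB
∠H = 0.00° − 167.14° = -167.14°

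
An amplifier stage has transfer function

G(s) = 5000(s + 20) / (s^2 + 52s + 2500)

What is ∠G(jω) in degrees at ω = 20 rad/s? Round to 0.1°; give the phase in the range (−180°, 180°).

At s = jω = j20:
zero (s+20): 20 + j20 → |·| = √(20²+20²) = √800 ≈ 28.284, ∠ = arctan(20/20) ≈ 45.00°
quadratic: (j20)² + 52·j20 + 2500 = 2100 + j1040 → |·| ≈ 2343.4, ∠ ≈ 26.35°
∠G = 45.00° − 26.35° = 18.65°

18.7°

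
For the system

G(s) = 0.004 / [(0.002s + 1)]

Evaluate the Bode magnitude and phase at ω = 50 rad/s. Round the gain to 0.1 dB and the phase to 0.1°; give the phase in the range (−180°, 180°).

At ω = 50 rad/s:
pole (1 + j50·0.002) = 1 + j0.1 → |·| ≈ 1.005, ∠ ≈ 5.71°
|G| = 0.004 · 1 / (1.005) ≈ 0.0039801
Gain = 20 log₁₀(0.0039801) ≈ -48.00 dB
∠G = (0°) − (5.71°) = -5.71°

-48.0 dB, -5.7°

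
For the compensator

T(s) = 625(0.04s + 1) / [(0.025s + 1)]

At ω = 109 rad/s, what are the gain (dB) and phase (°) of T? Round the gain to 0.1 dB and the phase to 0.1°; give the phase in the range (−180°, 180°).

59.7 dB, 7.2°

At ω = 109 rad/s:
zero (1 + j109·0.04) = 1 + j4.36 → |·| ≈ 4.4732, ∠ ≈ 77.08°
pole (1 + j109·0.025) = 1 + j2.725 → |·| ≈ 2.9027, ∠ ≈ 69.85°
|T| = 625 · 4.4732 / (2.9027) ≈ 963.15
Gain = 20 log₁₀(963.15) ≈ 59.67 dB
∠T = (77.08°) − (69.85°) = 7.23°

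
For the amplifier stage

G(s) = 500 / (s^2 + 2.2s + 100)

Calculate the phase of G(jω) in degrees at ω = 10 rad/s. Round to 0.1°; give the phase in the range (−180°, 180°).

At s = jω = j10:
quadratic: (j10)² + 2.2·j10 + 100 = 0 + j22 → |·| ≈ 22, ∠ ≈ 90.00°
∠G = 0.00° − 90.00° = -90.00°

-90.0°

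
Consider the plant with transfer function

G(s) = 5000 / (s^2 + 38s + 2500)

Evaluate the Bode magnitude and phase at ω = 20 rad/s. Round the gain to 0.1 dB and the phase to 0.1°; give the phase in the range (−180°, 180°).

At s = jω = j20:
quadratic: (j20)² + 38·j20 + 2500 = 2100 + j760 → |·| ≈ 2233.3, ∠ ≈ 19.90°
|G| = 5000 / 2233.3 ≈ 2.2388
Gain = 20 log₁₀(2.2388) ≈ 7.00 dB
∠G = 0.00° − 19.90° = -19.90°

7.0 dB, -19.9°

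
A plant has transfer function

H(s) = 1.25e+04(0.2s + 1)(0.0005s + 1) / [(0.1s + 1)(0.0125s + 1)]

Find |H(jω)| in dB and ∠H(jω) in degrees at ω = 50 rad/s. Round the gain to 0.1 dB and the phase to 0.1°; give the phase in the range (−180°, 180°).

86.4 dB, -25.0°

At ω = 50 rad/s:
zero (1 + j50·0.2) = 1 + j10 → |·| ≈ 10.05, ∠ ≈ 84.29°
zero (1 + j50·0.0005) = 1 + j0.025 → |·| ≈ 1.0003, ∠ ≈ 1.43°
pole (1 + j50·0.1) = 1 + j5 → |·| ≈ 5.099, ∠ ≈ 78.69°
pole (1 + j50·0.0125) = 1 + j0.625 → |·| ≈ 1.1792, ∠ ≈ 32.01°
|H| = 1.25e+04 · 10.05 · 1.0003 / (5.099 · 1.1792) ≈ 20899
Gain = 20 log₁₀(20899) ≈ 86.40 dB
∠H = (84.29° + 1.43°) − (78.69° + 32.01°) = -24.98°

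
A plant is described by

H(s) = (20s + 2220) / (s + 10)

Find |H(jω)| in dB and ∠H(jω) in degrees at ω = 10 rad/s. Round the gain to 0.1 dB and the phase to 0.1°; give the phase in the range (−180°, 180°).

44.0 dB, -39.9°

Substitute s = j10:
Numerator: 20(j10) + 2220 = 2220 + j200
Denominator: (j10) + 10 = 10 + j10
|N| = √(2220² + 200²) ≈ 2229, ∠N ≈ 5.15°
|D| = √(10² + 10²) ≈ 14.142, ∠D ≈ 45.00°
|H| = 2229 / 14.142 ≈ 157.62
Gain = 20 log₁₀(157.62) ≈ 43.95 dB
∠H = 5.15° − 45.00° = -39.85°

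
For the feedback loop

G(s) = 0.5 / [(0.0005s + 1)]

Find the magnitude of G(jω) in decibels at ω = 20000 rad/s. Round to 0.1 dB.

At ω = 20000 rad/s:
pole (1 + j20000·0.0005) = 1 + j10 → |·| ≈ 10.05, ∠ ≈ 84.29°
|G| = 0.5 · 1 / (10.05) ≈ 0.049751
Gain = 20 log₁₀(0.049751) ≈ -26.06 dB

-26.1 dB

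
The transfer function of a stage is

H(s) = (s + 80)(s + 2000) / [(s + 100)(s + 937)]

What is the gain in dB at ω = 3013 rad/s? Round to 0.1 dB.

At s = jω = j3013:
zero (s+80): 80 + j3013 → |·| = √(80²+3013²) = √9084569 ≈ 3014.1, ∠ = arctan(3013/80) ≈ 88.48°
zero (s+2000): 2000 + j3013 → |·| = √(2000²+3013²) = √13078169 ≈ 3616.4, ∠ = arctan(3013/2000) ≈ 56.42°
pole (s+100): 100 + j3013 → |·| = √(100²+3013²) = √9088169 ≈ 3014.7, ∠ = arctan(3013/100) ≈ 88.10°
pole (s+937): 937 + j3013 → |·| = √(937²+3013²) = √9956138 ≈ 3155.3, ∠ = arctan(3013/937) ≈ 72.73°
|H| = 1 · 1.09e+07 / 9.5123e+06 ≈ 1.1459
Gain = 20 log₁₀(1.1459) ≈ 1.18 dB

1.2 dB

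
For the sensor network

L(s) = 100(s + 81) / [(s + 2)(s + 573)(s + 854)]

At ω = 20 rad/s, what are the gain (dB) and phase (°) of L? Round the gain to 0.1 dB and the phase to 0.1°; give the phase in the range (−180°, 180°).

At s = jω = j20:
zero (s+81): 81 + j20 → |·| = √(81²+20²) = √6961 ≈ 83.433, ∠ = arctan(20/81) ≈ 13.87°
pole (s+2): 2 + j20 → |·| = √(2²+20²) = √404 ≈ 20.1, ∠ = arctan(20/2) ≈ 84.29°
pole (s+573): 573 + j20 → |·| = √(573²+20²) = √328729 ≈ 573.35, ∠ = arctan(20/573) ≈ 2.00°
pole (s+854): 854 + j20 → |·| = √(854²+20²) = √729716 ≈ 854.23, ∠ = arctan(20/854) ≈ 1.34°
|L| = 100 · 83.433 / 9.8444e+06 ≈ 0.00084752
Gain = 20 log₁₀(0.00084752) ≈ -61.44 dB
∠L = 13.87° − 87.63° = -73.76°

-61.4 dB, -73.8°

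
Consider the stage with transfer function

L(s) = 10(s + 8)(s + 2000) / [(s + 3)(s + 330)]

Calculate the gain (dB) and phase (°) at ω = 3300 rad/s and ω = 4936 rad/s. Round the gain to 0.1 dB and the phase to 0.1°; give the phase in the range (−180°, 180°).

At s = jω = j3300:
zero (s+8): 8 + j3300 → |·| = √(8²+3300²) = √10890064 ≈ 3300, ∠ = arctan(3300/8) ≈ 89.86°
zero (s+2000): 2000 + j3300 → |·| = √(2000²+3300²) = √14890000 ≈ 3858.8, ∠ = arctan(3300/2000) ≈ 58.78°
pole (s+3): 3 + j3300 → |·| = √(3²+3300²) = √10890009 ≈ 3300, ∠ = arctan(3300/3) ≈ 89.95°
pole (s+330): 330 + j3300 → |·| = √(330²+3300²) = √10998900 ≈ 3316.5, ∠ = arctan(3300/330) ≈ 84.29°
|L| = 10 · 1.2734e+07 / 1.0944e+07 ≈ 11.636
Gain = 20 log₁₀(11.636) ≈ 21.32 dB
∠L = 148.64° − 174.24° = -25.60°

At s = jω = j4936:
zero (s+8): 8 + j4936 → |·| = √(8²+4936²) = √24364160 ≈ 4936, ∠ = arctan(4936/8) ≈ 89.91°
zero (s+2000): 2000 + j4936 → |·| = √(2000²+4936²) = √28364096 ≈ 5325.8, ∠ = arctan(4936/2000) ≈ 67.94°
pole (s+3): 3 + j4936 → |·| = √(3²+4936²) = √24364105 ≈ 4936, ∠ = arctan(4936/3) ≈ 89.97°
pole (s+330): 330 + j4936 → |·| = √(330²+4936²) = √24472996 ≈ 4947, ∠ = arctan(4936/330) ≈ 86.18°
|L| = 10 · 2.6288e+07 / 2.4418e+07 ≈ 10.766
Gain = 20 log₁₀(10.766) ≈ 20.64 dB
∠L = 157.85° − 176.15° = -18.30°

ω = 3300: 21.3 dB, -25.6°; ω = 4936: 20.6 dB, -18.3°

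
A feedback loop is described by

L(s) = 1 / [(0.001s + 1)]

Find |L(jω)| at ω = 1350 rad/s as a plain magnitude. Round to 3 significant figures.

0.595

At ω = 1350 rad/s:
pole (1 + j1350·0.001) = 1 + j1.35 → |·| ≈ 1.68, ∠ ≈ 53.47°
|L| = 1 · 1 / (1.68) ≈ 0.59524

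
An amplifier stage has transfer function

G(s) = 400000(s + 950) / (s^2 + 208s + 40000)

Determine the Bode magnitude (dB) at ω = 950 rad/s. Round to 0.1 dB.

55.7 dB

At s = jω = j950:
zero (s+950): 950 + j950 → |·| = √(950²+950²) = √1805000 ≈ 1343.5, ∠ = arctan(950/950) ≈ 45.00°
quadratic: (j950)² + 208·j950 + 40000 = -862500 + j197600 → |·| ≈ 8.8485e+05, ∠ ≈ 167.10°
|G| = 400000 · 1343.5 / 8.8485e+05 ≈ 607.33
Gain = 20 log₁₀(607.33) ≈ 55.67 dB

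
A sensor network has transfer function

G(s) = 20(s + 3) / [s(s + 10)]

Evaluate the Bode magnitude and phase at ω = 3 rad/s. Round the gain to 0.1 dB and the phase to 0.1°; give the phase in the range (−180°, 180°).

8.7 dB, -61.7°

At s = jω = j3:
zero (s+3): 3 + j3 → |·| = √(3²+3²) = √18 ≈ 4.2426, ∠ = arctan(3/3) ≈ 45.00°
pole (s+10): 10 + j3 → |·| = √(10²+3²) = √109 ≈ 10.44, ∠ = arctan(3/10) ≈ 16.70°
pole at origin: |s| = 3, ∠ = 90.00° (in denominator)
|G| = 20 · 4.2426 / 31.32 ≈ 2.7092
Gain = 20 log₁₀(2.7092) ≈ 8.66 dB
∠G = 45.00° − 106.70° = -61.70°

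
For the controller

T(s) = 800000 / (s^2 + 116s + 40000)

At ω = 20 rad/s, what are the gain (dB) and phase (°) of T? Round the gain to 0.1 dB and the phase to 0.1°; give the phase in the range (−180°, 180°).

26.1 dB, -3.4°

At s = jω = j20:
quadratic: (j20)² + 116·j20 + 40000 = 39600 + j2320 → |·| ≈ 39668, ∠ ≈ 3.35°
|T| = 800000 / 39668 ≈ 20.167
Gain = 20 log₁₀(20.167) ≈ 26.09 dB
∠T = 0.00° − 3.35° = -3.35°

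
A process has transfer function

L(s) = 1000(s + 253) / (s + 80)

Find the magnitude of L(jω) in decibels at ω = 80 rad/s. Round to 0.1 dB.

At s = jω = j80:
zero (s+253): 253 + j80 → |·| = √(253²+80²) = √70409 ≈ 265.35, ∠ = arctan(80/253) ≈ 17.55°
pole (s+80): 80 + j80 → |·| = √(80²+80²) = √12800 ≈ 113.14, ∠ = arctan(80/80) ≈ 45.00°
|L| = 1000 · 265.35 / 113.14 ≈ 2345.3
Gain = 20 log₁₀(2345.3) ≈ 67.40 dB

67.4 dB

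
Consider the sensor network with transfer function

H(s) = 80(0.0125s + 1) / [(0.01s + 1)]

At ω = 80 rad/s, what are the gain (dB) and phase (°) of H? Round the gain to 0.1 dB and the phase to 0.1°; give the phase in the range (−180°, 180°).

At ω = 80 rad/s:
zero (1 + j80·0.0125) = 1 + j1 → |·| ≈ 1.4142, ∠ ≈ 45.00°
pole (1 + j80·0.01) = 1 + j0.8 → |·| ≈ 1.2806, ∠ ≈ 38.66°
|H| = 80 · 1.4142 / (1.2806) ≈ 88.346
Gain = 20 log₁₀(88.346) ≈ 38.92 dB
∠H = (45.00°) − (38.66°) = 6.34°

38.9 dB, 6.3°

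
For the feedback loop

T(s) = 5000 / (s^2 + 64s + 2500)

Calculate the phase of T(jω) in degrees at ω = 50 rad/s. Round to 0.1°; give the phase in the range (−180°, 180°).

At s = jω = j50:
quadratic: (j50)² + 64·j50 + 2500 = 0 + j3200 → |·| ≈ 3200, ∠ ≈ 90.00°
∠T = 0.00° − 90.00° = -90.00°

-90.0°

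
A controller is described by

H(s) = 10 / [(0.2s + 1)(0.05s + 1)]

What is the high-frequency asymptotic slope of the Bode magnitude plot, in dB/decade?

Each pole contributes −20 dB/decade at high frequency; each zero contributes +20 dB/decade.
Net: 0 zero(s) − 2 pole(s) → -40 dB/decade.

-40 dB/decade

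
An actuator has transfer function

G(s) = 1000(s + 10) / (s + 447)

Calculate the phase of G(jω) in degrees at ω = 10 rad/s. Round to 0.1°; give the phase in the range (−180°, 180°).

At s = jω = j10:
zero (s+10): 10 + j10 → |·| = √(10²+10²) = √200 ≈ 14.142, ∠ = arctan(10/10) ≈ 45.00°
pole (s+447): 447 + j10 → |·| = √(447²+10²) = √199909 ≈ 447.11, ∠ = arctan(10/447) ≈ 1.28°
∠G = 45.00° − 1.28° = 43.72°

43.7°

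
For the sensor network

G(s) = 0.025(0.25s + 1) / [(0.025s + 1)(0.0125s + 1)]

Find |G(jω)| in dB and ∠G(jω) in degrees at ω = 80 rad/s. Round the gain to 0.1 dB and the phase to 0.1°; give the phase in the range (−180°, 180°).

At ω = 80 rad/s:
zero (1 + j80·0.25) = 1 + j20 → |·| ≈ 20.025, ∠ ≈ 87.14°
pole (1 + j80·0.025) = 1 + j2 → |·| ≈ 2.2361, ∠ ≈ 63.43°
pole (1 + j80·0.0125) = 1 + j1 → |·| ≈ 1.4142, ∠ ≈ 45.00°
|G| = 0.025 · 20.025 / (2.2361 · 1.4142) ≈ 0.15831
Gain = 20 log₁₀(0.15831) ≈ -16.01 dB
∠G = (87.14°) − (63.43° + 45.00°) = -21.29°

-16.0 dB, -21.3°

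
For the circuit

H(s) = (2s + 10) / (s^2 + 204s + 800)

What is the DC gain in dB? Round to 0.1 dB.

H(0) = 10 / 800 = 0.0125
20 log₁₀(0.0125) ≈ -38.06 dB

-38.1 dB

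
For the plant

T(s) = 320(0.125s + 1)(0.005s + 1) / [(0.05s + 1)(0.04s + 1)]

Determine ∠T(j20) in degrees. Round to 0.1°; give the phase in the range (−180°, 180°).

-9.8°

At ω = 20 rad/s:
zero (1 + j20·0.125) = 1 + j2.5 → |·| ≈ 2.6926, ∠ ≈ 68.20°
zero (1 + j20·0.005) = 1 + j0.1 → |·| ≈ 1.005, ∠ ≈ 5.71°
pole (1 + j20·0.05) = 1 + j1 → |·| ≈ 1.4142, ∠ ≈ 45.00°
pole (1 + j20·0.04) = 1 + j0.8 → |·| ≈ 1.2806, ∠ ≈ 38.66°
∠T = (68.20° + 5.71°) − (45.00° + 38.66°) = -9.75°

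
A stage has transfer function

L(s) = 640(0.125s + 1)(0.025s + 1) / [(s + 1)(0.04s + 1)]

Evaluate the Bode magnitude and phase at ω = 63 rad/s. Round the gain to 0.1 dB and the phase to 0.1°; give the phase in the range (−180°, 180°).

At ω = 63 rad/s:
zero (1 + j63·0.125) = 1 + j7.875 → |·| ≈ 7.9382, ∠ ≈ 82.76°
zero (1 + j63·0.025) = 1 + j1.575 → |·| ≈ 1.8656, ∠ ≈ 57.59°
pole (1 + j63·1) = 1 + j63 → |·| ≈ 63.008, ∠ ≈ 89.09°
pole (1 + j63·0.04) = 1 + j2.52 → |·| ≈ 2.7112, ∠ ≈ 68.36°
|L| = 640 · 7.9382 · 1.8656 / (63.008 · 2.7112) ≈ 55.483
Gain = 20 log₁₀(55.483) ≈ 34.88 dB
∠L = (82.76° + 57.59°) − (89.09° + 68.36°) = -17.10°

34.9 dB, -17.1°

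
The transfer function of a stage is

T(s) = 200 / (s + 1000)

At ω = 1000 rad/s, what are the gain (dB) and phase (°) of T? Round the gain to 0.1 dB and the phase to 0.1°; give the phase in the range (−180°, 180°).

Substitute s = j1000:
Numerator: 200 = 200 + j0
Denominator: (j1000) + 1000 = 1000 + j1000
|N| = √(200² + 0²) ≈ 200, ∠N ≈ 0.00°
|D| = √(1000² + 1000²) ≈ 1414.2, ∠D ≈ 45.00°
|T| = 200 / 1414.2 ≈ 0.14142
Gain = 20 log₁₀(0.14142) ≈ -16.99 dB
∠T = 0.00° − 45.00° = -45.00°

-17.0 dB, -45.0°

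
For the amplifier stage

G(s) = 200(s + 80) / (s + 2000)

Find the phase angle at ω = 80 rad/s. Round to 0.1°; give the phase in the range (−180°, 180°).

42.7°

At s = jω = j80:
zero (s+80): 80 + j80 → |·| = √(80²+80²) = √12800 ≈ 113.14, ∠ = arctan(80/80) ≈ 45.00°
pole (s+2000): 2000 + j80 → |·| = √(2000²+80²) = √4006400 ≈ 2001.6, ∠ = arctan(80/2000) ≈ 2.29°
∠G = 45.00° − 2.29° = 42.71°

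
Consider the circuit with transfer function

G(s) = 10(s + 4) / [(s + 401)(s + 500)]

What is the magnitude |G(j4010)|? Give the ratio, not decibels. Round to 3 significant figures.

At s = jω = j4010:
zero (s+4): 4 + j4010 → |·| = √(4²+4010²) = √16080116 ≈ 4010, ∠ = arctan(4010/4) ≈ 89.94°
pole (s+401): 401 + j4010 → |·| = √(401²+4010²) = √16240901 ≈ 4030, ∠ = arctan(4010/401) ≈ 84.29°
pole (s+500): 500 + j4010 → |·| = √(500²+4010²) = √16330100 ≈ 4041.1, ∠ = arctan(4010/500) ≈ 82.89°
|G| = 10 · 4010 / 1.6286e+07 ≈ 0.0024622

0.00246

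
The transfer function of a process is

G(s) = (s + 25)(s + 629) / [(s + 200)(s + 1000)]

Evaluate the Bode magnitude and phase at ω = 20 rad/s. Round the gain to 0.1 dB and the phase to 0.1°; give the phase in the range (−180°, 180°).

-20.0 dB, 33.6°

At s = jω = j20:
zero (s+25): 25 + j20 → |·| = √(25²+20²) = √1025 ≈ 32.016, ∠ = arctan(20/25) ≈ 38.66°
zero (s+629): 629 + j20 → |·| = √(629²+20²) = √396041 ≈ 629.32, ∠ = arctan(20/629) ≈ 1.82°
pole (s+200): 200 + j20 → |·| = √(200²+20²) = √40400 ≈ 201, ∠ = arctan(20/200) ≈ 5.71°
pole (s+1000): 1000 + j20 → |·| = √(1000²+20²) = √1000400 ≈ 1000.2, ∠ = arctan(20/1000) ≈ 1.15°
|G| = 1 · 20148 / 2.0104e+05 ≈ 0.10022
Gain = 20 log₁₀(0.10022) ≈ -19.98 dB
∠G = 40.48° − 6.86° = 33.62°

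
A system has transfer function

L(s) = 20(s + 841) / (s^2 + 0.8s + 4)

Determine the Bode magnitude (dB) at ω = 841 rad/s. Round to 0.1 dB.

-29.5 dB

At s = jω = j841:
zero (s+841): 841 + j841 → |·| = √(841²+841²) = √1414562 ≈ 1189.4, ∠ = arctan(841/841) ≈ 45.00°
quadratic: (j841)² + 0.8·j841 + 4 = -707277 + j672.8 → |·| ≈ 7.0728e+05, ∠ ≈ 179.95°
|L| = 20 · 1189.4 / 7.0728e+05 ≈ 0.033633
Gain = 20 log₁₀(0.033633) ≈ -29.46 dB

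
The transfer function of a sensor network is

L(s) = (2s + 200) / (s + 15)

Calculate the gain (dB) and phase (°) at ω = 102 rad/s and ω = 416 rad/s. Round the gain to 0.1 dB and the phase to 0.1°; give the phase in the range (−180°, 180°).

Substitute s = j102:
Numerator: 2(j102) + 200 = 200 + j204
Denominator: (j102) + 15 = 15 + j102
|N| = √(200² + 204²) ≈ 285.69, ∠N ≈ 45.57°
|D| = √(15² + 102²) ≈ 103.1, ∠D ≈ 81.63°
|L| = 285.69 / 103.1 ≈ 2.771
Gain = 20 log₁₀(2.771) ≈ 8.85 dB
∠L = 45.57° − 81.63° = -36.06°

Substitute s = j416:
Numerator: 2(j416) + 200 = 200 + j832
Denominator: (j416) + 15 = 15 + j416
|N| = √(200² + 832²) ≈ 855.7, ∠N ≈ 76.48°
|D| = √(15² + 416²) ≈ 416.27, ∠D ≈ 87.93°
|L| = 855.7 / 416.27 ≈ 2.0556
Gain = 20 log₁₀(2.0556) ≈ 6.26 dB
∠L = 76.48° − 87.93° = -11.45°

ω = 102: 8.9 dB, -36.1°; ω = 416: 6.3 dB, -11.5°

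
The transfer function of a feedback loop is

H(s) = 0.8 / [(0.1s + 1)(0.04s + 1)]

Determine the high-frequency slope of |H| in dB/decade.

-40 dB/decade

Each pole contributes −20 dB/decade at high frequency; each zero contributes +20 dB/decade.
Net: 0 zero(s) − 2 pole(s) → -40 dB/decade.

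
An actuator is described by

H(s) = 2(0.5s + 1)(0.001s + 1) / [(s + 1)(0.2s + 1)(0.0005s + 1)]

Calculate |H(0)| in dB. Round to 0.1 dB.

H(0) = 2 · 1 / 1 = 2
20 log₁₀(2) ≈ 6.02 dB

6.0 dB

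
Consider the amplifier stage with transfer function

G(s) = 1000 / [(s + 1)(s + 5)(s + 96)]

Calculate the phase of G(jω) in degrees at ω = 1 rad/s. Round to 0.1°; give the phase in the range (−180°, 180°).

At s = jω = j1:
pole (s+1): 1 + j1 → |·| = √(1²+1²) = √2 ≈ 1.4142, ∠ = arctan(1/1) ≈ 45.00°
pole (s+5): 5 + j1 → |·| = √(5²+1²) = √26 ≈ 5.099, ∠ = arctan(1/5) ≈ 11.31°
pole (s+96): 96 + j1 → |·| = √(96²+1²) = √9217 ≈ 96.005, ∠ = arctan(1/96) ≈ 0.60°
∠G = 0.00° − 56.91° = -56.91°

-56.9°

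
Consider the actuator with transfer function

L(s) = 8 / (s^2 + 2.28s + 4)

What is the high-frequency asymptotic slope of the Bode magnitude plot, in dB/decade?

-40 dB/decade

Each pole contributes −20 dB/decade at high frequency; each zero contributes +20 dB/decade.
Net: 0 zero(s) − 2 pole(s) → -40 dB/decade.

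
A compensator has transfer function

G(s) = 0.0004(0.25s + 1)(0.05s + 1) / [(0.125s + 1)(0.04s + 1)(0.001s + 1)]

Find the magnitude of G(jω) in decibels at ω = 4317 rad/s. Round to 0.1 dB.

At ω = 4317 rad/s:
zero (1 + j4317·0.25) = 1 + j1079.25 → |·| ≈ 1079.3, ∠ ≈ 89.95°
zero (1 + j4317·0.05) = 1 + j215.85 → |·| ≈ 215.85, ∠ ≈ 89.73°
pole (1 + j4317·0.125) = 1 + j539.625 → |·| ≈ 539.63, ∠ ≈ 89.89°
pole (1 + j4317·0.04) = 1 + j172.68 → |·| ≈ 172.68, ∠ ≈ 89.67°
pole (1 + j4317·0.001) = 1 + j4.317 → |·| ≈ 4.4313, ∠ ≈ 76.96°
|G| = 0.0004 · 1079.3 · 215.85 / (539.63 · 172.68 · 4.4313) ≈ 0.00022568
Gain = 20 log₁₀(0.00022568) ≈ -72.93 dB

-72.9 dB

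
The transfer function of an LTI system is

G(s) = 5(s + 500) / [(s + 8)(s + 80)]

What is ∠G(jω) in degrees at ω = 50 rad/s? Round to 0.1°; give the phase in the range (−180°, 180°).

At s = jω = j50:
zero (s+500): 500 + j50 → |·| = √(500²+50²) = √252500 ≈ 502.49, ∠ = arctan(50/500) ≈ 5.71°
pole (s+8): 8 + j50 → |·| = √(8²+50²) = √2564 ≈ 50.636, ∠ = arctan(50/8) ≈ 80.91°
pole (s+80): 80 + j50 → |·| = √(80²+50²) = √8900 ≈ 94.34, ∠ = arctan(50/80) ≈ 32.01°
∠G = 5.71° − 112.92° = -107.21°

-107.2°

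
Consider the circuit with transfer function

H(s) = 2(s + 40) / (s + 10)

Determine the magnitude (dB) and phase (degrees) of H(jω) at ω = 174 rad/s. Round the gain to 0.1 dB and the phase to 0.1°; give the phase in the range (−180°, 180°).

6.2 dB, -9.7°

At s = jω = j174:
zero (s+40): 40 + j174 → |·| = √(40²+174²) = √31876 ≈ 178.54, ∠ = arctan(174/40) ≈ 77.05°
pole (s+10): 10 + j174 → |·| = √(10²+174²) = √30376 ≈ 174.29, ∠ = arctan(174/10) ≈ 86.71°
|H| = 2 · 178.54 / 174.29 ≈ 2.0488
Gain = 20 log₁₀(2.0488) ≈ 6.23 dB
∠H = 77.05° − 86.71° = -9.66°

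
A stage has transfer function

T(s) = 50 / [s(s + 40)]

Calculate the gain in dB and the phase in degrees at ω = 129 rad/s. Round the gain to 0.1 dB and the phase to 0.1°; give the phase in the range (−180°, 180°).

-50.8 dB, -162.8°

At s = jω = j129:
pole (s+40): 40 + j129 → |·| = √(40²+129²) = √18241 ≈ 135.06, ∠ = arctan(129/40) ≈ 72.77°
pole at origin: |s| = 129, ∠ = 90.00° (in denominator)
|T| = 50 / 17423 ≈ 0.0028698
Gain = 20 log₁₀(0.0028698) ≈ -50.84 dB
∠T = 0.00° − 162.77° = -162.77°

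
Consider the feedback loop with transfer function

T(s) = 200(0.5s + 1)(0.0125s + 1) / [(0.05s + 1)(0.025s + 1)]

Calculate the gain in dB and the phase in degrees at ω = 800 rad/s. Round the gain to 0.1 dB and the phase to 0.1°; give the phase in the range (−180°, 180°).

60.0 dB, -1.6°

At ω = 800 rad/s:
zero (1 + j800·0.5) = 1 + j400 → |·| ≈ 400, ∠ ≈ 89.86°
zero (1 + j800·0.0125) = 1 + j10 → |·| ≈ 10.05, ∠ ≈ 84.29°
pole (1 + j800·0.05) = 1 + j40 → |·| ≈ 40.012, ∠ ≈ 88.57°
pole (1 + j800·0.025) = 1 + j20 → |·| ≈ 20.025, ∠ ≈ 87.14°
|T| = 200 · 400 · 10.05 / (40.012 · 20.025) ≈ 1003.4
Gain = 20 log₁₀(1003.4) ≈ 60.03 dB
∠T = (89.86° + 84.29°) − (88.57° + 87.14°) = -1.56°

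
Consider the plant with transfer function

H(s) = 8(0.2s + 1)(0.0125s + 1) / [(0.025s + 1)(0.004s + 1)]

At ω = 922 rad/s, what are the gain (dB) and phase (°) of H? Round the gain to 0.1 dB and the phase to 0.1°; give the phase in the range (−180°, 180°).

45.7 dB, 12.4°

At ω = 922 rad/s:
zero (1 + j922·0.2) = 1 + j184.4 → |·| ≈ 184.4, ∠ ≈ 89.69°
zero (1 + j922·0.0125) = 1 + j11.525 → |·| ≈ 11.568, ∠ ≈ 85.04°
pole (1 + j922·0.025) = 1 + j23.05 → |·| ≈ 23.072, ∠ ≈ 87.52°
pole (1 + j922·0.004) = 1 + j3.688 → |·| ≈ 3.8212, ∠ ≈ 74.83°
|H| = 8 · 184.4 · 11.568 / (23.072 · 3.8212) ≈ 193.56
Gain = 20 log₁₀(193.56) ≈ 45.74 dB
∠H = (89.69° + 85.04°) − (87.52° + 74.83°) = 12.38°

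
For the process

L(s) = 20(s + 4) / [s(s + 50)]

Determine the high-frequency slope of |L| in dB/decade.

-20 dB/decade

Each pole contributes −20 dB/decade at high frequency; each zero contributes +20 dB/decade.
Net: 1 zero(s) − 2 pole(s) → -20 dB/decade.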